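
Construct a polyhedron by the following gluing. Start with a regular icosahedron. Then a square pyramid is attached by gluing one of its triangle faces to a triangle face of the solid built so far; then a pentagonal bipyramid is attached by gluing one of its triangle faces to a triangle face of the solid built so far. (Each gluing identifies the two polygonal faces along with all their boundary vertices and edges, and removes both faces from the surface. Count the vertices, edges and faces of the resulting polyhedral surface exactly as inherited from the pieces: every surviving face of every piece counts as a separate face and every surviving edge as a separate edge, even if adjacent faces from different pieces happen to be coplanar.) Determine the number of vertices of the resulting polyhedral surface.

A regular icosahedron: V=12, E=30, F=20.
Attach a square pyramid (V=5, E=8, F=5) along a 3-gon: merge 3 vertices and 3 edges, delete both glued faces → V=14, E=35, F=23.
Attach a pentagonal bipyramid (V=7, E=15, F=10) along a 3-gon: merge 3 vertices and 3 edges, delete both glued faces → V=18, E=47, F=31.
Check: V − E + F = 18 − 47 + 31 = 2.

18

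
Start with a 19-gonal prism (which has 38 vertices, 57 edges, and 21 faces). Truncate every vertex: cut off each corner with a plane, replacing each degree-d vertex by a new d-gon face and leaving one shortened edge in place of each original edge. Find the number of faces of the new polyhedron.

59

Truncation replaces each original edge-end by a new vertex, so V′ = 2E = 114.
Each original edge survives, and each old vertex of degree d contributes d new edges; summing degrees gives Σd = 2E, so E′ = E + 2E = 3E = 171.
Each original face survives and each original vertex becomes one new face: F′ = F + V = 59.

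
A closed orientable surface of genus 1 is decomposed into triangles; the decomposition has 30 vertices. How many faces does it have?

60

χ = 2 − 2·1 = 0, and every face is a triangle so 3F = 2E.
V − E + F = 0 with E = 3F/2 gives 30 − (3/2 − 1)·F = 0, so F = 60 and E = 90.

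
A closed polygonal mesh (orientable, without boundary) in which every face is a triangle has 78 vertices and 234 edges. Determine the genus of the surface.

1

Every face is a triangle and each edge borders two faces, so 3F = 2·234, giving F = 156.
χ = V − E + F = 78 − 234 + 156 = 0.
For a closed orientable surface χ = 2 − 2g, so g = (2 − (0))/2 = 1.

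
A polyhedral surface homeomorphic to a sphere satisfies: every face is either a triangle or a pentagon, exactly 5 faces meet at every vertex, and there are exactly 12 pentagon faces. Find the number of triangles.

80

Let x be the number of triangles; then F = 12 + x.
Edge–face incidences: 2E = 5·12 + 3·x = 60 + 3x.
Every vertex has degree 5, so 5V = 2E.
Euler: V − E + F = 2 ⇒ (2E)/5 − E + (12 + x) = 2.
Multiply by 10: 2·(2E) − 5·(2E) + 10·(12 + x) = 20, i.e. 120 + 10x − 3·(60 + 3x) = 20.
Collecting terms: x − 60 = 20, so x = 80.
Then 2E = 60 + 3·80 = 300, so E = 150, V = 2E/5 = 60, F = 12 + 80 = 92.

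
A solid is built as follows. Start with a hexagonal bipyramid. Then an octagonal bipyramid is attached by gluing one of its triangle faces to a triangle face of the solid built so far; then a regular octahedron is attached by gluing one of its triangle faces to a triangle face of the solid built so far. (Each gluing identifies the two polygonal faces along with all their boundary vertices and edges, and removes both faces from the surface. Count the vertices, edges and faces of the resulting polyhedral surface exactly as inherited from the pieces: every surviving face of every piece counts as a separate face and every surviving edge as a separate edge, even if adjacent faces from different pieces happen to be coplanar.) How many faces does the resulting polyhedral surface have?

32

A hexagonal bipyramid: V=8, E=18, F=12.
Attach an octagonal bipyramid (V=10, E=24, F=16) along a 3-gon: merge 3 vertices and 3 edges, delete both glued faces → V=15, E=39, F=26.
Attach a regular octahedron (V=6, E=12, F=8) along a 3-gon: merge 3 vertices and 3 edges, delete both glued faces → V=18, E=48, F=32.
Check: V − E + F = 18 − 48 + 32 = 2.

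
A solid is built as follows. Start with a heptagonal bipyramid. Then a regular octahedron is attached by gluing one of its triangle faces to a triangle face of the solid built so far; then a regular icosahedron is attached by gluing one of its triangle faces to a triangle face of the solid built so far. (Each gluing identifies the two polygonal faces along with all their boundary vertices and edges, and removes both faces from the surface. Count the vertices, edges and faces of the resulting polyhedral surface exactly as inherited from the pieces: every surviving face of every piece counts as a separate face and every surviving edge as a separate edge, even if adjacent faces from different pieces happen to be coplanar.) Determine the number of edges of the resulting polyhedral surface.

A heptagonal bipyramid: V=9, E=21, F=14.
Attach a regular octahedron (V=6, E=12, F=8) along a 3-gon: merge 3 vertices and 3 edges, delete both glued faces → V=12, E=30, F=20.
Attach a regular icosahedron (V=12, E=30, F=20) along a 3-gon: merge 3 vertices and 3 edges, delete both glued faces → V=21, E=57, F=38.
Check: V − E + F = 21 − 57 + 38 = 2.

57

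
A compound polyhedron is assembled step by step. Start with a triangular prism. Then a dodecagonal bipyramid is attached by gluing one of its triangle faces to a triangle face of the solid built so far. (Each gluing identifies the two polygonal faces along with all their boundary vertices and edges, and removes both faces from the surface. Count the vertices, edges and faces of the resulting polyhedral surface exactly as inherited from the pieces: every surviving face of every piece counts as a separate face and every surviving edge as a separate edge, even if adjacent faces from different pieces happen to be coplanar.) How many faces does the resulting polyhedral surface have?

A triangular prism: V=6, E=9, F=5.
Attach a dodecagonal bipyramid (V=14, E=36, F=24) along a 3-gon: merge 3 vertices and 3 edges, delete both glued faces → V=17, E=42, F=27.
Check: V − E + F = 17 − 42 + 27 = 2.

27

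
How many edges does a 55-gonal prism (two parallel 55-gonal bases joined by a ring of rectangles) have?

165

A prism on an n-gon has two n-gon bases and n rectangular sides: V = 2·55 = 110, E = 3·55 = 165, F = 55 + 2 = 57.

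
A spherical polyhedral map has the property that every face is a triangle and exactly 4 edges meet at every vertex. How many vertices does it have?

Each face has 3 edges and each edge borders two faces, so 2E = 3F.
Each vertex has degree 4, so 4V = 2E and hence V = 3F/4.
Euler: V − E + F = 2 ⇒ (3F/4) − (3F/2) + F = 2.
Multiply by 8: (6 − 12 + 8)F = 16, i.e. 2F = 16.
So F = 8, E = 3·8/2 = 12, V = 3·8/4 = 6.

6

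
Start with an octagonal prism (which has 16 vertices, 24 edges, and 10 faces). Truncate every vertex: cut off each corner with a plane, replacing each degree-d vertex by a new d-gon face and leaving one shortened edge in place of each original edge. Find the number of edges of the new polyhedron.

Truncation replaces each original edge-end by a new vertex, so V′ = 2E = 48.
Each original edge survives, and each old vertex of degree d contributes d new edges; summing degrees gives Σd = 2E, so E′ = E + 2E = 3E = 72.
Each original face survives and each original vertex becomes one new face: F′ = F + V = 26.

72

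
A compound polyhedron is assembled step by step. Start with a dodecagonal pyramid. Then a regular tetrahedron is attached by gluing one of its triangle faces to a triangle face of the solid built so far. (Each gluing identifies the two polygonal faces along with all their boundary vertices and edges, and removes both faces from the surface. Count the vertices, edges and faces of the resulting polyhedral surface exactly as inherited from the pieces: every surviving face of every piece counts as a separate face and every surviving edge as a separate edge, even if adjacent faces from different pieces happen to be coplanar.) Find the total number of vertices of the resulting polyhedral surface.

14

A dodecagonal pyramid: V=13, E=24, F=13.
Attach a regular tetrahedron (V=4, E=6, F=4) along a 3-gon: merge 3 vertices and 3 edges, delete both glued faces → V=14, E=27, F=15.
Check: V − E + F = 14 − 27 + 15 = 2.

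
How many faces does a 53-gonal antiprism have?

An antiprism on an n-gon has two n-gon caps and 2n triangles: V = 2·53 = 106, E = 4·53 = 212, F = 2·53 + 2 = 108.

108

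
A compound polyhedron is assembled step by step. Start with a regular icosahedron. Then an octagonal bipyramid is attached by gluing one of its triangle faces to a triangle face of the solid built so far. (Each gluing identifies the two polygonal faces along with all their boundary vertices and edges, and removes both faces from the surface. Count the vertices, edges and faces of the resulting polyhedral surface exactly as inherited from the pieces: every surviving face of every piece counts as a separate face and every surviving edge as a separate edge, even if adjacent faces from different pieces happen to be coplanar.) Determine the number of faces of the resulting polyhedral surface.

A regular icosahedron: V=12, E=30, F=20.
Attach an octagonal bipyramid (V=10, E=24, F=16) along a 3-gon: merge 3 vertices and 3 edges, delete both glued faces → V=19, E=51, F=34.
Check: V − E + F = 19 − 51 + 34 = 2.

34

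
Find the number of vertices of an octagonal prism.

16

A prism on an n-gon has two n-gon bases and n rectangular sides: V = 2·8 = 16, E = 3·8 = 24, F = 8 + 2 = 10.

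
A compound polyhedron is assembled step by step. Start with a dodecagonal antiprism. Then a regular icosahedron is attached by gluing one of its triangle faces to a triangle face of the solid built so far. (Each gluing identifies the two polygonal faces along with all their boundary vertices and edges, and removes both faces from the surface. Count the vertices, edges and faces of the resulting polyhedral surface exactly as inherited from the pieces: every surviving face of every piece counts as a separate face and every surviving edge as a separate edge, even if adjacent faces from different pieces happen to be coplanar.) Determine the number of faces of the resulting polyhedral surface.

44

A dodecagonal antiprism: V=24, E=48, F=26.
Attach a regular icosahedron (V=12, E=30, F=20) along a 3-gon: merge 3 vertices and 3 edges, delete both glued faces → V=33, E=75, F=44.
Check: V − E + F = 33 − 75 + 44 = 2.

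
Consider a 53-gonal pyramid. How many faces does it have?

54

A pyramid on an n-gon base has one n-gon and n triangles: V = 53 + 1 = 54, E = 2·53 = 106, F = 53 + 1 = 54.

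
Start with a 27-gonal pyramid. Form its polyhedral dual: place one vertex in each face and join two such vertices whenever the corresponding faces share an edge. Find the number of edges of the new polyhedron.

The base solid has V = 28, E = 54, F = 28.
The dual swaps V and F and preserves E: V′ = F = 28, E′ = E = 54, F′ = V = 28.

54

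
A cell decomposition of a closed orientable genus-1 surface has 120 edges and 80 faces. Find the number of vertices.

For a closed orientable surface of genus 1, χ = 2 − 2·1 = 0.
V = 0 + E − F = 0 + 120 − 80 = 40.

40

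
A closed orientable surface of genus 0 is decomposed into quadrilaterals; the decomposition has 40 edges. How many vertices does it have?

χ = 2 − 2·0 = 2, and every face is a square so 4F = 2E.
F = 2E/4 = 20. Then V = 2 + E − F = 2 + 40 − 20 = 22.

22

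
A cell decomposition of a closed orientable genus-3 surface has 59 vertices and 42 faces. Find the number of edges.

105

For a closed orientable surface of genus 3, χ = 2 − 2·3 = -4.
E = V + F − (-4) = 59 + 42 − (-4) = 105.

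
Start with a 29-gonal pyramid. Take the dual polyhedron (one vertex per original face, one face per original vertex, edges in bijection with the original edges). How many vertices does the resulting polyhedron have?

30

The base solid has V = 30, E = 58, F = 30.
The dual swaps V and F and preserves E: V′ = F = 30, E′ = E = 58, F′ = V = 30.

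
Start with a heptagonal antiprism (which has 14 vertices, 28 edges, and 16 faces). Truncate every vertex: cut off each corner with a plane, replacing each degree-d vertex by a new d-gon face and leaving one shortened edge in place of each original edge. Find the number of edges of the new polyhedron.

Truncation replaces each original edge-end by a new vertex, so V′ = 2E = 56.
Each original edge survives, and each old vertex of degree d contributes d new edges; summing degrees gives Σd = 2E, so E′ = E + 2E = 3E = 84.
Each original face survives and each original vertex becomes one new face: F′ = F + V = 30.

84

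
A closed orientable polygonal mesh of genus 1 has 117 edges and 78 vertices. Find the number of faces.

For a closed orientable surface of genus 1, χ = 2 − 2·1 = 0.
F = 0 − V + E = 0 − 78 + 117 = 39.

39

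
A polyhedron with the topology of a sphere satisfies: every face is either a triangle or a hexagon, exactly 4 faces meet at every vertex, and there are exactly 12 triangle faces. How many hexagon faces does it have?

Let x be the number of hexagons; then F = 12 + x.
Edge–face incidences: 2E = 3·12 + 6·x = 36 + 6x.
Every vertex has degree 4, so 4V = 2E.
Euler: V − E + F = 2 ⇒ (2E)/4 − E + (12 + x) = 2.
Multiply by 8: 2·(2E) − 4·(2E) + 8·(12 + x) = 16, i.e. 96 + 8x − 2·(36 + 6x) = 16.
Collecting terms: −4x + 24 = 16, so −4x = −8, so x = 2.
Then 2E = 36 + 6·2 = 48, so E = 24, V = 2E/4 = 12, F = 12 + 2 = 14.

2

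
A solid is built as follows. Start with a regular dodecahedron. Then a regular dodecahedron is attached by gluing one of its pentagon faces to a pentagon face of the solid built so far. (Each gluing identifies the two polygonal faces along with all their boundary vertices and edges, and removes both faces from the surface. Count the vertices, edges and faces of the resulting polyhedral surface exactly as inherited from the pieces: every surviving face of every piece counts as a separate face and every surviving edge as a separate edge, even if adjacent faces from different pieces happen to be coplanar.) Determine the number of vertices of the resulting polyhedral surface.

A regular dodecahedron: V=20, E=30, F=12.
Attach a regular dodecahedron (V=20, E=30, F=12) along a 5-gon: merge 5 vertices and 5 edges, delete both glued faces → V=35, E=55, F=22.
Check: V − E + F = 35 − 55 + 22 = 2.

35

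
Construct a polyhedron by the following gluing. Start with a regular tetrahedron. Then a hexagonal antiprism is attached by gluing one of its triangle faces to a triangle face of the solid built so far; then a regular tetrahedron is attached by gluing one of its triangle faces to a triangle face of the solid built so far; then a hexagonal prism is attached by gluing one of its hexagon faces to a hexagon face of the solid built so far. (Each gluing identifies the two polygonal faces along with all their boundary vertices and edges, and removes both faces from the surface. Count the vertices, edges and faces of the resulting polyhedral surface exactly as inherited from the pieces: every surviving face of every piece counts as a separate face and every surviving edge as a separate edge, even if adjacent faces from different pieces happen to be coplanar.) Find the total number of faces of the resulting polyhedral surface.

A regular tetrahedron: V=4, E=6, F=4.
Attach a hexagonal antiprism (V=12, E=24, F=14) along a 3-gon: merge 3 vertices and 3 edges, delete both glued faces → V=13, E=27, F=16.
Attach a regular tetrahedron (V=4, E=6, F=4) along a 3-gon: merge 3 vertices and 3 edges, delete both glued faces → V=14, E=30, F=18.
Attach a hexagonal prism (V=12, E=18, F=8) along a 6-gon: merge 6 vertices and 6 edges, delete both glued faces → V=20, E=42, F=24.
Check: V − E + F = 20 − 42 + 24 = 2.

24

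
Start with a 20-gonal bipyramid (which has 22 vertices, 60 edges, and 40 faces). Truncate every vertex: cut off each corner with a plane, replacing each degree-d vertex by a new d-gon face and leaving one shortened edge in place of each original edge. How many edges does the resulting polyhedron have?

180

Truncation replaces each original edge-end by a new vertex, so V′ = 2E = 120.
Each original edge survives, and each old vertex of degree d contributes d new edges; summing degrees gives Σd = 2E, so E′ = E + 2E = 3E = 180.
Each original face survives and each original vertex becomes one new face: F′ = F + V = 62.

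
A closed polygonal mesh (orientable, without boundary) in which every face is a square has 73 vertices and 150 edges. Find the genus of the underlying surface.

Every face is a square and each edge borders two faces, so 4F = 2·150, giving F = 75.
χ = V − E + F = 73 − 150 + 75 = -2.
For a closed orientable surface χ = 2 − 2g, so g = (2 − (-2))/2 = 2.

2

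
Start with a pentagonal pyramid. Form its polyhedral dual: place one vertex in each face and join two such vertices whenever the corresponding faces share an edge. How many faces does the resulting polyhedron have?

6

The base solid has V = 6, E = 10, F = 6.
The dual swaps V and F and preserves E: V′ = F = 6, E′ = E = 10, F′ = V = 6.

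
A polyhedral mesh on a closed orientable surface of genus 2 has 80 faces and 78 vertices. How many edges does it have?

For a closed orientable surface of genus 2, χ = 2 − 2·2 = -2.
E = V + F − (-2) = 78 + 80 − (-2) = 160.

160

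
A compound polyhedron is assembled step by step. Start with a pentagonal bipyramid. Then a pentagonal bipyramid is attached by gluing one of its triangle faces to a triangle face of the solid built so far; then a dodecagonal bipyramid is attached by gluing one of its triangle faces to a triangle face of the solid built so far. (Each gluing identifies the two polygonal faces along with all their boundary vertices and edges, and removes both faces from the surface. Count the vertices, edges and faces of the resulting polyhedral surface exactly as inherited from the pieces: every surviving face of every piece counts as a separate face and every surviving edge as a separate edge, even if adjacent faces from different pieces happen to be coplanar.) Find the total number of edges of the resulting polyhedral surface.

A pentagonal bipyramid: V=7, E=15, F=10.
Attach a pentagonal bipyramid (V=7, E=15, F=10) along a 3-gon: merge 3 vertices and 3 edges, delete both glued faces → V=11, E=27, F=18.
Attach a dodecagonal bipyramid (V=14, E=36, F=24) along a 3-gon: merge 3 vertices and 3 edges, delete both glued faces → V=22, E=60, F=40.
Check: V − E + F = 22 − 60 + 40 = 2.

60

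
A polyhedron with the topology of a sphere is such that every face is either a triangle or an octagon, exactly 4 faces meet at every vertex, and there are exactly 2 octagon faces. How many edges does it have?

32

Let x be the number of triangles; then F = 2 + x.
Edge–face incidences: 2E = 8·2 + 3·x = 16 + 3x.
Every vertex has degree 4, so 4V = 2E.
Euler: V − E + F = 2 ⇒ (2E)/4 − E + (2 + x) = 2.
Multiply by 8: 2·(2E) − 4·(2E) + 8·(2 + x) = 16, i.e. 16 + 8x − 2·(16 + 3x) = 16.
Collecting terms: 2x − 16 = 16, so 2x = 32, so x = 16.
Then 2E = 16 + 3·16 = 64, so E = 32, V = 2E/4 = 16, F = 2 + 16 = 18.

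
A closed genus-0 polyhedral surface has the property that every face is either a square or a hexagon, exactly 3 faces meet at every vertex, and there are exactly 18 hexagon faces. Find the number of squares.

6

Let x be the number of squares; then F = 18 + x.
Edge–face incidences: 2E = 6·18 + 4·x = 108 + 4x.
Every vertex has degree 3, so 3V = 2E.
Euler: V − E + F = 2 ⇒ (2E)/3 − E + (18 + x) = 2.
Multiply by 6: 2·(2E) − 3·(2E) + 6·(18 + x) = 12, i.e. 108 + 6x − (108 + 4x) = 12.
Collecting terms: 2x = 12, so x = 6.
Then 2E = 108 + 4·6 = 132, so E = 66, V = 2E/3 = 44, F = 18 + 6 = 24.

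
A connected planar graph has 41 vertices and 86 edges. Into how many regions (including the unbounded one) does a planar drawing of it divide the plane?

47

Euler's formula for a connected plane graph: V − E + F = 2, so F = 2 − 41 + 86 = 47.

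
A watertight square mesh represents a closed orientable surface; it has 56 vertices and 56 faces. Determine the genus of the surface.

Every face is a square, so 2E = 4·56 = 224, giving E = 112.
χ = V − E + F = 56 − 112 + 56 = 0.
For a closed orientable surface χ = 2 − 2g, so g = (2 − (0))/2 = 1.

1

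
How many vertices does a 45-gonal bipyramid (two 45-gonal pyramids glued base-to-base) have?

A bipyramid over an n-gon has 2n triangular faces and n + 2 vertices: V = 45 + 2 = 47, E = 3·45 = 135, F = 2·45 = 90.
Check: V − E + F = 47 − 135 + 90 = 2.

47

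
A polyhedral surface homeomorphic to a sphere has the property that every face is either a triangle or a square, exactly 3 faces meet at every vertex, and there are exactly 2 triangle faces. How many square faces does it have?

3

Let x be the number of squares; then F = 2 + x.
Edge–face incidences: 2E = 3·2 + 4·x = 6 + 4x.
Every vertex has degree 3, so 3V = 2E.
Euler: V − E + F = 2 ⇒ (2E)/3 − E + (2 + x) = 2.
Multiply by 6: 2·(2E) − 3·(2E) + 6·(2 + x) = 12, i.e. 12 + 6x − (6 + 4x) = 12.
Collecting terms: 2x + 6 = 12, so 2x = 6, so x = 3.
Then 2E = 6 + 4·3 = 18, so E = 9, V = 2E/3 = 6, F = 2 + 3 = 5.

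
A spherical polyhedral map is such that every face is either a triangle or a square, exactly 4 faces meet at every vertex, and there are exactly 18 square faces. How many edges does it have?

48

Let x be the number of triangles; then F = 18 + x.
Edge–face incidences: 2E = 4·18 + 3·x = 72 + 3x.
Every vertex has degree 4, so 4V = 2E.
Euler: V − E + F = 2 ⇒ (2E)/4 − E + (18 + x) = 2.
Multiply by 8: 2·(2E) − 4·(2E) + 8·(18 + x) = 16, i.e. 144 + 8x − 2·(72 + 3x) = 16.
Collecting terms: 2x = 16, so x = 8.
Then 2E = 72 + 3·8 = 96, so E = 48, V = 2E/4 = 24, F = 18 + 8 = 26.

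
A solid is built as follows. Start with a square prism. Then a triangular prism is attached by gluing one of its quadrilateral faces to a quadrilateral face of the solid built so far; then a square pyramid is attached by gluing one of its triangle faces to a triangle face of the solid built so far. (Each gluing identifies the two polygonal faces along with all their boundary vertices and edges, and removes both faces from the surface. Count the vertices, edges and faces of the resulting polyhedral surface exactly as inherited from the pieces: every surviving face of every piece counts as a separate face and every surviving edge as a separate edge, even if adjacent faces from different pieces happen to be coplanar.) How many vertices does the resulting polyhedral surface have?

12

A square prism: V=8, E=12, F=6.
Attach a triangular prism (V=6, E=9, F=5) along a 4-gon: merge 4 vertices and 4 edges, delete both glued faces → V=10, E=17, F=9.
Attach a square pyramid (V=5, E=8, F=5) along a 3-gon: merge 3 vertices and 3 edges, delete both glued faces → V=12, E=22, F=12.
Check: V − E + F = 12 − 22 + 12 = 2.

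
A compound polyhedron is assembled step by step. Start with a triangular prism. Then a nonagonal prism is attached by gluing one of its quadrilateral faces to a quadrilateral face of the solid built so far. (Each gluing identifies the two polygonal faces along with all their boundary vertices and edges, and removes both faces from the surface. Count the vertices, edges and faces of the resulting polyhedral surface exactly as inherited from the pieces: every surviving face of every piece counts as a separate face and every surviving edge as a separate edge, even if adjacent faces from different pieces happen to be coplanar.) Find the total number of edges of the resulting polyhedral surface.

32

A triangular prism: V=6, E=9, F=5.
Attach a nonagonal prism (V=18, E=27, F=11) along a 4-gon: merge 4 vertices and 4 edges, delete both glued faces → V=20, E=32, F=14.
Check: V − E + F = 20 − 32 + 14 = 2.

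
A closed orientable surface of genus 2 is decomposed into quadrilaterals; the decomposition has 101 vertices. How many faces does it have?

χ = 2 − 2·2 = -2, and every face is a square so 4F = 2E.
V − E + F = -2 with E = 4F/2 gives 101 − (4/2 − 1)·F = -2, so F = 103 and E = 206.

103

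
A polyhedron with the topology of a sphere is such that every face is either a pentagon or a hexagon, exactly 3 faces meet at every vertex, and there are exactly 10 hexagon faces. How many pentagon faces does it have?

12

Let x be the number of pentagons; then F = 10 + x.
Edge–face incidences: 2E = 6·10 + 5·x = 60 + 5x.
Every vertex has degree 3, so 3V = 2E.
Euler: V − E + F = 2 ⇒ (2E)/3 − E + (10 + x) = 2.
Multiply by 6: 2·(2E) − 3·(2E) + 6·(10 + x) = 12, i.e. 60 + 6x − (60 + 5x) = 12.
Collecting terms: x = 12.
Then 2E = 60 + 5·12 = 120, so E = 60, V = 2E/3 = 40, F = 10 + 12 = 22.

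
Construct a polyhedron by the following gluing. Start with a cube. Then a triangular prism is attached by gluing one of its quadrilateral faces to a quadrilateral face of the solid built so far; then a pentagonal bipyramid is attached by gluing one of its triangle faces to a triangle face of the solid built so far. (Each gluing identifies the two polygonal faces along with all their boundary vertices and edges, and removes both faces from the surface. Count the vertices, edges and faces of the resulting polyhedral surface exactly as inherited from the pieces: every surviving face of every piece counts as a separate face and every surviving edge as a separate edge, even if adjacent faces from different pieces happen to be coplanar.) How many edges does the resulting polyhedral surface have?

29

A cube: V=8, E=12, F=6.
Attach a triangular prism (V=6, E=9, F=5) along a 4-gon: merge 4 vertices and 4 edges, delete both glued faces → V=10, E=17, F=9.
Attach a pentagonal bipyramid (V=7, E=15, F=10) along a 3-gon: merge 3 vertices and 3 edges, delete both glued faces → V=14, E=29, F=17.
Check: V − E + F = 14 − 29 + 17 = 2.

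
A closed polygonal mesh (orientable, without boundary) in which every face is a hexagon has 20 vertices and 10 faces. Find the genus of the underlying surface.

1

Every face is a hexagon, so 2E = 6·10 = 60, giving E = 30.
χ = V − E + F = 20 − 30 + 10 = 0.
For a closed orientable surface χ = 2 − 2g, so g = (2 − (0))/2 = 1.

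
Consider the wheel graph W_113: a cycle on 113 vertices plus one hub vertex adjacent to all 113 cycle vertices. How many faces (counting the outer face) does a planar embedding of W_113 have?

114

W_113 has V = 113 + 1 = 114 vertices and E = 2·113 = 226 edges.
By Euler's formula F = 2 − V + E = 2 − 114 + 226 = 114.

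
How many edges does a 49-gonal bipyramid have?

147

A bipyramid over an n-gon has 2n triangular faces and n + 2 vertices: V = 49 + 2 = 51, E = 3·49 = 147, F = 2·49 = 98.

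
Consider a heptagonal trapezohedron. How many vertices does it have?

16

The n-trapezohedron (dual of the n-antiprism) has V = 2·7 + 2 = 16, E = 4·7 = 28, F = 2·7 = 14.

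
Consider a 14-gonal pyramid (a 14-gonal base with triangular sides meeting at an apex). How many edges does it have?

28

A pyramid on an n-gon base has one n-gon and n triangles: V = 14 + 1 = 15, E = 2·14 = 28, F = 14 + 1 = 15.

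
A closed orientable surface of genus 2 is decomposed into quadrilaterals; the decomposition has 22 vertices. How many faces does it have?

24

χ = 2 − 2·2 = -2, and every face is a square so 4F = 2E.
V − E + F = -2 with E = 4F/2 gives 22 − (4/2 − 1)·F = -2, so F = 24 and E = 48.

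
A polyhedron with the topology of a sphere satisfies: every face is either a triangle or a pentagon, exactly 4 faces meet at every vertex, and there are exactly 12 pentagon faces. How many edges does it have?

60

Let x be the number of triangles; then F = 12 + x.
Edge–face incidences: 2E = 5·12 + 3·x = 60 + 3x.
Every vertex has degree 4, so 4V = 2E.
Euler: V − E + F = 2 ⇒ (2E)/4 − E + (12 + x) = 2.
Multiply by 8: 2·(2E) − 4·(2E) + 8·(12 + x) = 16, i.e. 96 + 8x − 2·(60 + 3x) = 16.
Collecting terms: 2x − 24 = 16, so 2x = 40, so x = 20.
Then 2E = 60 + 3·20 = 120, so E = 60, V = 2E/4 = 30, F = 12 + 20 = 32.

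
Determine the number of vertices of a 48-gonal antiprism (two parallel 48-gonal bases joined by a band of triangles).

96

An antiprism on an n-gon has two n-gon caps and 2n triangles: V = 2·48 = 96, E = 4·48 = 192, F = 2·48 + 2 = 98.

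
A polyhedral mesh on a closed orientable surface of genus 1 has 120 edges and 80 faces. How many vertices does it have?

40

For a closed orientable surface of genus 1, χ = 2 − 2·1 = 0.
V = 0 + E − F = 0 + 120 − 80 = 40.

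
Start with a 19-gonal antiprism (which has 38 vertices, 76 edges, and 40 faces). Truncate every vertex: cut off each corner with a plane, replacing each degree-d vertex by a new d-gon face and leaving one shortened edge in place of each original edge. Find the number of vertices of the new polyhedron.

Truncation replaces each original edge-end by a new vertex, so V′ = 2E = 152.
Each original edge survives, and each old vertex of degree d contributes d new edges; summing degrees gives Σd = 2E, so E′ = E + 2E = 3E = 228.
Each original face survives and each original vertex becomes one new face: F′ = F + V = 78.

152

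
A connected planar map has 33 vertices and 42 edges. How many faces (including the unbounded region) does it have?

Euler's formula for a connected plane graph: V − E + F = 2, so F = 2 − 33 + 42 = 11.

11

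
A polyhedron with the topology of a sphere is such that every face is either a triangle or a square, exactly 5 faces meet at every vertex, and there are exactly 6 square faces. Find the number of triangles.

32

Let x be the number of triangles; then F = 6 + x.
Edge–face incidences: 2E = 4·6 + 3·x = 24 + 3x.
Every vertex has degree 5, so 5V = 2E.
Euler: V − E + F = 2 ⇒ (2E)/5 − E + (6 + x) = 2.
Multiply by 10: 2·(2E) − 5·(2E) + 10·(6 + x) = 20, i.e. 60 + 10x − 3·(24 + 3x) = 20.
Collecting terms: x − 12 = 20, so x = 32.
Then 2E = 24 + 3·32 = 120, so E = 60, V = 2E/5 = 24, F = 6 + 32 = 38.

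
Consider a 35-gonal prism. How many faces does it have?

A prism on an n-gon has two n-gon bases and n rectangular sides: V = 2·35 = 70, E = 3·35 = 105, F = 35 + 2 = 37.

37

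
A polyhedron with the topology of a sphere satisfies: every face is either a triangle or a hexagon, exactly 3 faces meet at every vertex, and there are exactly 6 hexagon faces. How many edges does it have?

Let x be the number of triangles; then F = 6 + x.
Edge–face incidences: 2E = 6·6 + 3·x = 36 + 3x.
Every vertex has degree 3, so 3V = 2E.
Euler: V − E + F = 2 ⇒ (2E)/3 − E + (6 + x) = 2.
Multiply by 6: 2·(2E) − 3·(2E) + 6·(6 + x) = 12, i.e. 36 + 6x − (36 + 3x) = 12.
Collecting terms: 3x = 12, so x = 4.
Then 2E = 36 + 3·4 = 48, so E = 24, V = 2E/3 = 16, F = 6 + 4 = 10.

24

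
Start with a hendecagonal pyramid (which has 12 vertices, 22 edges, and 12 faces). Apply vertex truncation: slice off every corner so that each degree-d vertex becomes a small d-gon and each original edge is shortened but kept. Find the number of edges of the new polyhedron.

Truncation replaces each original edge-end by a new vertex, so V′ = 2E = 44.
Each original edge survives, and each old vertex of degree d contributes d new edges; summing degrees gives Σd = 2E, so E′ = E + 2E = 3E = 66.
Each original face survives and each original vertex becomes one new face: F′ = F + V = 24.

66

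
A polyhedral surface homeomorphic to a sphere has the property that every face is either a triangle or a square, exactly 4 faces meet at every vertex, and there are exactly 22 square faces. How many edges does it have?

Let x be the number of triangles; then F = 22 + x.
Edge–face incidences: 2E = 4·22 + 3·x = 88 + 3x.
Every vertex has degree 4, so 4V = 2E.
Euler: V − E + F = 2 ⇒ (2E)/4 − E + (22 + x) = 2.
Multiply by 8: 2·(2E) − 4·(2E) + 8·(22 + x) = 16, i.e. 176 + 8x − 2·(88 + 3x) = 16.
Collecting terms: 2x = 16, so x = 8.
Then 2E = 88 + 3·8 = 112, so E = 56, V = 2E/4 = 28, F = 22 + 8 = 30.

56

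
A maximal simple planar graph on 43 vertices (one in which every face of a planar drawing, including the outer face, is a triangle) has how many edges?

In a plane triangulation 3F = 2E and V − E + F = 2, so E = 3V − 6 = 3·43 − 6 = 123.

123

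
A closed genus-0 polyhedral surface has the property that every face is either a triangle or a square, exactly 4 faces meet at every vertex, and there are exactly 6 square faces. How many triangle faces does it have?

Let x be the number of triangles; then F = 6 + x.
Edge–face incidences: 2E = 4·6 + 3·x = 24 + 3x.
Every vertex has degree 4, so 4V = 2E.
Euler: V − E + F = 2 ⇒ (2E)/4 − E + (6 + x) = 2.
Multiply by 8: 2·(2E) − 4·(2E) + 8·(6 + x) = 16, i.e. 48 + 8x − 2·(24 + 3x) = 16.
Collecting terms: 2x = 16, so x = 8.
Then 2E = 24 + 3·8 = 48, so E = 24, V = 2E/4 = 12, F = 6 + 8 = 14.

8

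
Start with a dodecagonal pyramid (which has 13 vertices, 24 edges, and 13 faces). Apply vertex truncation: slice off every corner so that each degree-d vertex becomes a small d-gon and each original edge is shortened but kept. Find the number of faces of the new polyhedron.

Truncation replaces each original edge-end by a new vertex, so V′ = 2E = 48.
Each original edge survives, and each old vertex of degree d contributes d new edges; summing degrees gives Σd = 2E, so E′ = E + 2E = 3E = 72.
Each original face survives and each original vertex becomes one new face: F′ = F + V = 26.

26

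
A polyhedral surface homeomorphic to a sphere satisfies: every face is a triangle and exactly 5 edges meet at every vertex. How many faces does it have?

Each face has 3 edges and each edge borders two faces, so 2E = 3F.
Each vertex has degree 5, so 5V = 2E and hence V = 3F/5.
Euler: V − E + F = 2 ⇒ (3F/5) − (3F/2) + F = 2.
Multiply by 10: (6 − 15 + 10)F = 20, i.e. 1F = 20.
So F = 20, E = 3·20/2 = 30, V = 3·20/5 = 12.

20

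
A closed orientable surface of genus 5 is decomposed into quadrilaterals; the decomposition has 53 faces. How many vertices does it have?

45

χ = 2 − 2·5 = -8, and every face is a square so 4F = 2E.
E = 4·53/2 = 106. Then V = -8 + E − F = -8 + 106 − 53 = 45.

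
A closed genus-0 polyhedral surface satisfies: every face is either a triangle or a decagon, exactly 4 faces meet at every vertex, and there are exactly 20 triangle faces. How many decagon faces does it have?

Let x be the number of decagons; then F = 20 + x.
Edge–face incidences: 2E = 3·20 + 10·x = 60 + 10x.
Every vertex has degree 4, so 4V = 2E.
Euler: V − E + F = 2 ⇒ (2E)/4 − E + (20 + x) = 2.
Multiply by 8: 2·(2E) − 4·(2E) + 8·(20 + x) = 16, i.e. 160 + 8x − 2·(60 + 10x) = 16.
Collecting terms: −12x + 40 = 16, so −12x = −24, so x = 2.
Then 2E = 60 + 10·2 = 80, so E = 40, V = 2E/4 = 20, F = 20 + 2 = 22.

2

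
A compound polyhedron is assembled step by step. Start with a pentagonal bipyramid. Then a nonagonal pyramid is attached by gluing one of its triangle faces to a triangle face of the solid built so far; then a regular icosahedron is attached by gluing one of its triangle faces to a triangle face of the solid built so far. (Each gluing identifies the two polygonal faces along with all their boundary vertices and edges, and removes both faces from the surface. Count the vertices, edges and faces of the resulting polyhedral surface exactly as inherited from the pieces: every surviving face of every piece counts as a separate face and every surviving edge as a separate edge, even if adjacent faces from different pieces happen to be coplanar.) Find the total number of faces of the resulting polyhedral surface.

A pentagonal bipyramid: V=7, E=15, F=10.
Attach a nonagonal pyramid (V=10, E=18, F=10) along a 3-gon: merge 3 vertices and 3 edges, delete both glued faces → V=14, E=30, F=18.
Attach a regular icosahedron (V=12, E=30, F=20) along a 3-gon: merge 3 vertices and 3 edges, delete both glued faces → V=23, E=57, F=36.
Check: V − E + F = 23 − 57 + 36 = 2.

36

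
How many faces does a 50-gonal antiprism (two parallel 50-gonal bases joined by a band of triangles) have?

An antiprism on an n-gon has two n-gon caps and 2n triangles: V = 2·50 = 100, E = 4·50 = 200, F = 2·50 + 2 = 102.
Check: V − E + F = 100 − 200 + 102 = 2.

102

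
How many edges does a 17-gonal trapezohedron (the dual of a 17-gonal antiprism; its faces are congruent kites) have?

68

The n-trapezohedron (dual of the n-antiprism) has V = 2·17 + 2 = 36, E = 4·17 = 68, F = 2·17 = 34.
Check: V − E + F = 36 − 68 + 34 = 2.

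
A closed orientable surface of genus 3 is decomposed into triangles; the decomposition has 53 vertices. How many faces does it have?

χ = 2 − 2·3 = -4, and every face is a triangle so 3F = 2E.
V − E + F = -4 with E = 3F/2 gives 53 − (3/2 − 1)·F = -4, so F = 114 and E = 171.

114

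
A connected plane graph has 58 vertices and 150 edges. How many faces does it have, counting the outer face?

94

Euler's formula for a connected plane graph: V − E + F = 2, so F = 2 − 58 + 150 = 94.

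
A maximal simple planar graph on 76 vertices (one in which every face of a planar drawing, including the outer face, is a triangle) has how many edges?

In a plane triangulation 3F = 2E and V − E + F = 2, so E = 3V − 6 = 3·76 − 6 = 222.

222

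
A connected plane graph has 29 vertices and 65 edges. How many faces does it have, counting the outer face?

38

Euler's formula for a connected plane graph: V − E + F = 2, so F = 2 − 29 + 65 = 38.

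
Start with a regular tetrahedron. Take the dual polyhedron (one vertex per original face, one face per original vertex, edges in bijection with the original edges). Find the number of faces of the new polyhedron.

4

The base solid has V = 4, E = 6, F = 4.
The dual swaps V and F and preserves E: V′ = F = 4, E′ = E = 6, F′ = V = 4.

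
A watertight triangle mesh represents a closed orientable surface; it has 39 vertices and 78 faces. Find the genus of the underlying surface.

Every face is a triangle, so 2E = 3·78 = 234, giving E = 117.
χ = V − E + F = 39 − 117 + 78 = 0.
For a closed orientable surface χ = 2 − 2g, so g = (2 − (0))/2 = 1.

1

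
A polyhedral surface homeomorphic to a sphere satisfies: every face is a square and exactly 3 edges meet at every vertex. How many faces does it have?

Each face has 4 edges and each edge borders two faces, so 2E = 4F.
Each vertex has degree 3, so 3V = 2E and hence V = 4F/3.
Euler: V − E + F = 2 ⇒ (4F/3) − (4F/2) + F = 2.
Multiply by 6: (8 − 12 + 6)F = 12, i.e. 2F = 12.
So F = 6, E = 4·6/2 = 12, V = 4·6/3 = 8.

6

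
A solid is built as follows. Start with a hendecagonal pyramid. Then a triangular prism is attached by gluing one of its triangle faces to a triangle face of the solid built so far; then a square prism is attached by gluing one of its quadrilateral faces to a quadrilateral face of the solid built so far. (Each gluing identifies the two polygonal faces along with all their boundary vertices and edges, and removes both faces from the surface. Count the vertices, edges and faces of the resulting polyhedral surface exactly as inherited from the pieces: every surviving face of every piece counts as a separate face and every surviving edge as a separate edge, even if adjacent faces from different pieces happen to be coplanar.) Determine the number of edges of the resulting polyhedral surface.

A hendecagonal pyramid: V=12, E=22, F=12.
Attach a triangular prism (V=6, E=9, F=5) along a 3-gon: merge 3 vertices and 3 edges, delete both glued faces → V=15, E=28, F=15.
Attach a square prism (V=8, E=12, F=6) along a 4-gon: merge 4 vertices and 4 edges, delete both glued faces → V=19, E=36, F=19.
Check: V − E + F = 19 − 36 + 19 = 2.

36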